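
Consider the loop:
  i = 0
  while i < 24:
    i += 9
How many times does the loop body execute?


Starting at i = 0, each iteration adds 9.
Iterations until i >= 24:
  Iteration 1: i = 0 -> i = 9
  Iteration 2: i = 9 -> i = 18
  Iteration 3: i = 18 -> i = 27
Total iterations = ceil(24/9) = 3


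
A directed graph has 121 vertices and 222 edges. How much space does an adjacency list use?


Adjacency list: one list head per vertex + one entry per edge
Vertex heads: 121
Edge entries: 222
Total = 121 + 222 = 343


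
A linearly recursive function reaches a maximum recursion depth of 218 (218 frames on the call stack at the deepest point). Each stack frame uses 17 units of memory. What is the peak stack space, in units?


Maximum recursion depth = 218 frames
Memory per frame = 17 units
Total stack space = depth * frame_size
= 218 * 17 = 3706


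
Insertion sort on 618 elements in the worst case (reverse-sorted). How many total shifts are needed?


In the worst case (reverse-sorted), each element shifts past all previous:
  Element 1: 1 shifts
  Element 2: 2 shifts
  Element 3: 3 shifts
  Element 4: 4 shifts
  Element 5: 5 shifts
  ...
  Element 617: 617 shifts
Total = 1 + 2 + ... + 617
= 618*(618-1)/2 = 190653


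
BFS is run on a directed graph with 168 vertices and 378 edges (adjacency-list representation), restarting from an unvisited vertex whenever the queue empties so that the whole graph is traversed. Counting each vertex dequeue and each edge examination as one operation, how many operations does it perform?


A full BFS traversal dequeues each vertex exactly once and examines each directed edge exactly once.
V = 168 (vertex processing cost)
E = 378 (edge examination cost)
Total operations proportional to V + E = 168 + 378 = 546


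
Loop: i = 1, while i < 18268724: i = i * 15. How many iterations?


i multiplies by 15 each step:
i = 1 -> 15 -> 225 -> 3375 -> 50625 -> 759375 -> 11390625 -> 170859375 (stop)
Iterations = ceil(log_15(18268724)) = 7


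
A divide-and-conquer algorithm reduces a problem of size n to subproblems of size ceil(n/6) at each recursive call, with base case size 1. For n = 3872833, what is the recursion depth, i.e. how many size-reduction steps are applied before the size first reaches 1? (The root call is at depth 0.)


Each step divides the size by 6 (rounding up); after k steps the size is ceil(n/6^k), which equals 1 exactly when 6^k >= n.
So the depth is the smallest k with 6^k >= 3872833, i.e. ceil(log_6(3872833)).
6^8 = 1679616 < 3872833 <= 10077696 = 6^9
Recursion depth = 9


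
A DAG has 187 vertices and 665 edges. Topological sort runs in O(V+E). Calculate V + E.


V = 187 (vertex processing)
E = 665 (edge processing)
V + E = 187 + 665 = 852


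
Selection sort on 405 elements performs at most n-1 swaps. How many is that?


Each of the 404 passes places one element in its final position.
Pass 1: swap minimum into position 0
Pass 2: swap minimum of remaining into position 1
...
Pass 404: last two elements, one swap
Maximum swaps = 405 - 1 = 404


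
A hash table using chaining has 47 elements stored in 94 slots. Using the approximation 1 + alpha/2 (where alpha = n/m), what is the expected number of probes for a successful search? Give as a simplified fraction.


Load factor alpha = n/m = 47/94
Expected probes = 1 + alpha/2 = 1 + 47/(2*94)
= 1 + 47/188
= 188/188 + 47/188
= 235/188
Simplify: 5/4


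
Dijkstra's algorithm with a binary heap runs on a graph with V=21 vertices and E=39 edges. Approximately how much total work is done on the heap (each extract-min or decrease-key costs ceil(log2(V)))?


Dijkstra with a binary heap: each vertex is extracted once, each edge may relax once.
Each heap operation costs O(log V).
V + E = 21 + 39 = 60
ceil(log2(21)) = 5 (since 2^4 = 16 < 21 <= 32 = 2^5)
Total heap work = (V+E) * ceil(log2(V)) = 60 * 5 = 300


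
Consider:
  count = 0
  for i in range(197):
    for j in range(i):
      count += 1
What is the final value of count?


For each i, the inner loop runs i times:
  i=0: inner runs 0 times
  i=1: inner runs 1 time
  i=2: inner runs 2 times
  i=3: inner runs 3 times
  i=4: inner runs 4 times
  i=5: inner runs 5 times
  i=6: inner runs 6 times
  i=7: inner runs 7 times
  ...
Total = 0 + 1 + 2 + ... + 196 = 197*(197-1)/2 = 19306


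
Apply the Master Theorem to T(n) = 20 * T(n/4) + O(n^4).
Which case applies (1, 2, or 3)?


The Master Theorem: T(n) = a*T(n/b) + O(n^c)
  a = 20, b = 4, c = 4
log_b(a) = log_4(20) ~ 2.161
Compare b^c with a: 4^4 = 256 > 20, so c > log_b(a).
Since c > log_b(a), Case 3 applies.
T(n) = O(n^4)
Master Theorem case = 3


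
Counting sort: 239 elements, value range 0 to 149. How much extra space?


n = 239 (output array)
k = 150 (count array for 150 distinct values)
Extra space = 239 + 150 = 389


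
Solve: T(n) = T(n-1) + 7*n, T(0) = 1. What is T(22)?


Expanding the recurrence:
T(22) = T(21) + 7*22
       = T(20) + 7*21 + 7*22
       ...
       = T(0) + 7*(1 + 2 + ... + 22)
       = 1 + 7 * 22*23/2
       = 1 + 7 * 253
       = 1 + 1771 = 1772


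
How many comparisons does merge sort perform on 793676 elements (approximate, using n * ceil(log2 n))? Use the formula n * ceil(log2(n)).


Recursion depth: ceil(log2(793676)) = 20
Each recursion level merges n = 793676 elements
Total = 793676 * 20 = 15873520


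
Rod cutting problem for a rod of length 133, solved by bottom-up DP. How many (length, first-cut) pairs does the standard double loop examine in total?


For each subproblem length i = 1..133, the inner loop considers i possible first cuts.
Total = 1 + 2 + ... + 133
= 133*(133+1)/2
= 133*134/2 = 8911


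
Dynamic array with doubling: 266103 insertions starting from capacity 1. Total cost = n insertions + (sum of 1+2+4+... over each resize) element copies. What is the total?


n = 266103
Insertion costs: 266103
Resizes copy 1, 2, 4, ... up to the largest power of 2 that is <= n-1 = 266102, i.e. 262144.
Copy costs = 1 + 2 + 4 + 8 + 16 + 32 + 64 + 128 + 256 + 512 + 1024 + 2048 + 4096 + 8192 + 16384 + 32768 + 65536 + 131072 + 262144 = 524287
Total = 266103 + 524287 = 790390


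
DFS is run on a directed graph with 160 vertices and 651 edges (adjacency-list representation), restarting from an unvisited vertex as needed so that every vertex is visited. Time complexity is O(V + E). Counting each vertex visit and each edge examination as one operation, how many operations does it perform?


A full DFS traversal processes each vertex exactly once (push/pop on stack).
Each directed edge is examined once.
V = 160, E = 651
V + E = 811


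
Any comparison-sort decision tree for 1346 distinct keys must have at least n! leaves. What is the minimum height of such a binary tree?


A binary decision tree of height h has at most 2^h leaves and needs at least n! of them, so h >= ceil(log2(n!)).
1346! is far too large to multiply out, so use Stirling's series:
  ln(n!) ~ n ln n - n + (1/2) ln(2 pi n) + 1/(12n)  (error below 1/(360 n^3), negligible here)
  ln(1346) = 7.2048925
  n ln n = 1346 * 7.2048925 = 9697.7853
  (1/2) ln(2 pi * 1346) = (1/2) ln(8457.1674) = 4.5214
  1/(12*1346) = 0.0001
  ln(1346!) ~ 9697.7853 - 1346 + 4.5214 + 0.0001 = 8356.3068
Convert to base 2: log2(1346!) = 8356.3068 / ln 2 = 8356.3068 / 0.69314718 = 12055.6024
ceil(12055.6024) = 12056


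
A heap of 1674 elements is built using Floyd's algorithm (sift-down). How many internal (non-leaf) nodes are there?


Leaf nodes occupy roughly half the array.
Sift-down is called for each internal node, starting from the last one.
Internal nodes = floor(n/2) = floor(1674/2) = 837


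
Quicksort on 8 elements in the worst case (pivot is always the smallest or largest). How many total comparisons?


In the worst case, each partition step picks the worst pivot:
  Partition 1: 7 comparisons (n-1 elements to compare)
  Partition 2: 6 comparisons
  Partition 3: 5 comparisons
  Partition 4: 4 comparisons
  Partition 5: 3 comparisons
  ...
  Last partition: 0 comparisons
Total = (n-1) + (n-2) + ... + 1 + 0 = n*(n-1)/2
= 8*7/2 = 28


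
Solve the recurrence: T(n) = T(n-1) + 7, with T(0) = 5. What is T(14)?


Unrolling the recurrence:
T(14) = T(13) + 7
       = T(12) + 7 + 7
       = T(11) + 7*3
       ...
       = T(0) + 7*14
       = 5 + 98 = 103


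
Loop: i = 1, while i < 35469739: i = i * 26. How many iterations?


i multiplies by 26 each step:
i = 1 -> 26 -> 676 -> 17576 -> 456976 -> 11881376 -> 308915776 (stop)
Iterations = ceil(log_26(35469739)) = 6


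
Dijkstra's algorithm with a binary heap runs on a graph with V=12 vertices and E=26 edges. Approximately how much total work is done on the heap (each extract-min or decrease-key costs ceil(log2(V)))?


Dijkstra with a binary heap: each vertex is extracted once, each edge may relax once.
Each heap operation costs O(log V).
V + E = 12 + 26 = 38
ceil(log2(12)) = 4 (since 2^3 = 8 < 12 <= 16 = 2^4)
Total heap work = (V+E) * ceil(log2(V)) = 38 * 4 = 152


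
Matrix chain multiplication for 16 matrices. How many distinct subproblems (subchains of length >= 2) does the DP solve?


Subproblems are indexed by (i, j) where i < j.
Number of such pairs = n*(n-1)/2
= 16 * 15 / 2
= 120


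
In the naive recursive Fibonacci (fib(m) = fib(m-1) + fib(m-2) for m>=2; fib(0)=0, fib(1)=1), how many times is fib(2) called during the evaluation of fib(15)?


Let N(m) = number of times fib(m) is called while evaluating fib(15).
N(15) = 1 (the initial call).
N(14) = 1 (only fib(15) calls it).
For 1 <= m <= 13: fib(m) is called by fib(m+1) and fib(m+2), so
  N(m) = N(m+1) + N(m+2).
fib(0) is called only by fib(2), so N(0) = N(2).
Walk down from m=15:
  N(15)=1, N(14)=1, N(13)=2, N(12)=3, N(11)=5, N(10)=8, N(9)=13, N(8)=21, N(7)=34, N(6)=55, N(5)=89, N(4)=144, N(3)=233, N(2)=377
N(2) = 377


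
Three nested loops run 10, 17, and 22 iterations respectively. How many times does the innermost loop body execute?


Loop 1 (outermost): 10 iterations
Loop 2 (middle): 17 iterations per outer
Loop 3 (innermost): 22 iterations per middle
Total = 10 * 17 * 22 = 3740


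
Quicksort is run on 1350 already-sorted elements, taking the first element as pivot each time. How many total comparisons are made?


Sum of comparisons per partition:
1349 + 1348 + ... + 1 + 0
= 1350 * (1350 - 1) / 2
= 1350 * 1349 / 2
= 910575


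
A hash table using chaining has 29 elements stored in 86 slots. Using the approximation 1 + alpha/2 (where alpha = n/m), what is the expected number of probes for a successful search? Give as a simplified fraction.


Load factor alpha = n/m = 29/86
Expected probes = 1 + alpha/2 = 1 + 29/(2*86)
= 1 + 29/172
= 172/172 + 29/172
= 201/172


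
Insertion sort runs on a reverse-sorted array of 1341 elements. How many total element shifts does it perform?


Sum of shifts = 1 + 2 + 3 + ... + 1340
= 1341 * 1340 / 2
= 1796940 / 2
= 898470


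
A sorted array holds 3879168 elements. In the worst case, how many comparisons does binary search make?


Halving sequence: 3879168 -> 1939584 -> 969792 -> 484896 -> 242448 -> 121224 -> 60612 -> 30306 -> 15153 -> 7576 -> 3788 -> 1894 -> 947 -> 473 -> 236 -> 118 -> 59 -> 29 -> 14 -> 7 -> 3 -> 1
Number of halvings = 21
Max comparisons = 21 + 1 = 22


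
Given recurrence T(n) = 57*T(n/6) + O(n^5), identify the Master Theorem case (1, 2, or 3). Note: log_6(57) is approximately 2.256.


Master Theorem parameters: a=57, b=6, c=5
log_b(a) = 2.256
Compare b^c with a: 6^5 = 7776 > 57, so c > log_b(a).
Comparing c=5 vs log_b(a)=2.256:
5 > 2.256 => Case 3
Result: T(n) = O(n^5)
Master Theorem case = 3


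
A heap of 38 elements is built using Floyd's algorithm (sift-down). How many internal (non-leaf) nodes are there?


Leaf nodes occupy roughly half the array.
Sift-down is called for each internal node, starting from the last one.
Internal nodes = floor(n/2) = floor(38/2) = 19


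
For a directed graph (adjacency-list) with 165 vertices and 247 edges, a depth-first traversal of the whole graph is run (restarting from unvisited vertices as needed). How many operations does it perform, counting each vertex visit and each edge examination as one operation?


A full DFS traversal visits each vertex once and examines each edge once.
V = 165
E = 247
Sum = 165 + 247 = 412


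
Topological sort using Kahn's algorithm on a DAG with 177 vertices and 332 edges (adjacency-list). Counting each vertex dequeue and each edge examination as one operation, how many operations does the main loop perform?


Kahn's algorithm:
  1. Compute in-degrees: O(V + E)
  2. Process queue: each vertex dequeued once (O(V))
     each edge examined once (O(E))
Total = V + E = 177 + 332 = 509


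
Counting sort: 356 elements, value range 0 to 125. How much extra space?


n = 356 (output array)
k = 126 (count array for 126 distinct values)
Extra space = 356 + 126 = 482


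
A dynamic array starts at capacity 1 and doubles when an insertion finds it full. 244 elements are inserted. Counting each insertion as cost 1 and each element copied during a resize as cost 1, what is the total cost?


n = 244
Insertion costs: 244
Resizes copy 1, 2, 4, ... up to the largest power of 2 that is <= n-1 = 243, i.e. 128.
Copy costs = 1 + 2 + 4 + 8 + 16 + 32 + 64 + 128 = 255
Total = 244 + 255 = 499


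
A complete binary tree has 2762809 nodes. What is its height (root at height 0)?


In a complete binary tree, level k holds nodes 2^k .. 2^(k+1)-1 (1-indexed).
Height = floor(log2(n)) = floor(log2(2762809)) = 21
Check: 2^21 = 2097152 <= 2762809 < 4194304 = 2^22


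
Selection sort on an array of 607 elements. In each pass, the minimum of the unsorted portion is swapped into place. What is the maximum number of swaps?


Selection sort performs one swap per pass:
  Pass 1: find min in positions 0 to 606, swap with position 0
  Pass 2: find min in positions 1 to 606, swap with position 1
  Pass 3: find min in positions 2 to 606, swap with position 2
  Pass 4: find min in positions 3 to 606, swap with position 3
  Pass 5: find min in positions 4 to 606, swap with position 4
  ... (601 more passes)
Total passes (and swaps) = n - 1 = 607 - 1 = 606


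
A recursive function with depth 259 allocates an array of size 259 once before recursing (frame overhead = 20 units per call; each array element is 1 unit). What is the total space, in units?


Array allocation: 259 units (allocated once)
Stack frames: 259 deep * 20 per frame = 5180 units
Total = 259 + 5180 = 5439


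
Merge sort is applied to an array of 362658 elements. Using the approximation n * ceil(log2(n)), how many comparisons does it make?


Merge sort divides the array into halves recursively.
Number of levels = ceil(log2(362658)) = 19
At each level, approximately n = 362658 comparisons are needed for merging.
Total comparisons ~ n * ceil(log2(n)) = 362658 * 19 = 6890502


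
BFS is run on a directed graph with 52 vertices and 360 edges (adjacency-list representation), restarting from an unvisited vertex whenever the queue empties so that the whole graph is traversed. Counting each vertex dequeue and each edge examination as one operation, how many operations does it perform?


A full BFS traversal dequeues each vertex exactly once and examines each directed edge exactly once.
V = 52 (vertex processing cost)
E = 360 (edge examination cost)
Total operations proportional to V + E = 52 + 360 = 412


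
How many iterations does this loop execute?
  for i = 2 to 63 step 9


The loop variable i takes values starting at 2 and increments by 9 each iteration.
Sequence: i = 2, 11, 20, 29, 38, 47, 56
The upper bound 63 is inclusive, so the count is floor((last - first) / step) + 1:
floor((63 - 2) / 9) + 1 = floor(61/9) + 1 = 6 + 1 = 7


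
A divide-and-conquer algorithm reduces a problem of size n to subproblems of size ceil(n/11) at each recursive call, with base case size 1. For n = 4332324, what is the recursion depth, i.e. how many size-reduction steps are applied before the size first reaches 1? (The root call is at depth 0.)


Each step divides the size by 11 (rounding up); after k steps the size is ceil(n/11^k), which equals 1 exactly when 11^k >= n.
So the depth is the smallest k with 11^k >= 4332324, i.e. ceil(log_11(4332324)).
11^6 = 1771561 < 4332324 <= 19487171 = 11^7
Recursion depth = 7


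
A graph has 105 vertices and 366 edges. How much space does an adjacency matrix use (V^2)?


Adjacency matrix: V x V grid of entries
Space = V^2 = 105^2 = 105 * 105 = 11025


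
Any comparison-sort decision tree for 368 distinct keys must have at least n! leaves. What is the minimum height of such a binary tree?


A binary decision tree of height h has at most 2^h leaves and needs at least n! of them, so h >= ceil(log2(n!)).
368! is far too large to multiply out, so use Stirling's series:
  ln(n!) ~ n ln n - n + (1/2) ln(2 pi n) + 1/(12n)  (error below 1/(360 n^3), negligible here)
  ln(368) = 5.9080829
  n ln n = 368 * 5.9080829 = 2174.1745
  (1/2) ln(2 pi * 368) = (1/2) ln(2312.2122) = 3.8730
  1/(12*368) = 0.0002
  ln(368!) ~ 2174.1745 - 368 + 3.8730 + 0.0002 = 1810.0477
Convert to base 2: log2(368!) = 1810.0477 / ln 2 = 1810.0477 / 0.69314718 = 2611.3468
ceil(2611.3468) = 2612


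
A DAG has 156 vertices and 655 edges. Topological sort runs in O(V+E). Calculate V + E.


V = 156 (vertex processing)
E = 655 (edge processing)
V + E = 156 + 655 = 811


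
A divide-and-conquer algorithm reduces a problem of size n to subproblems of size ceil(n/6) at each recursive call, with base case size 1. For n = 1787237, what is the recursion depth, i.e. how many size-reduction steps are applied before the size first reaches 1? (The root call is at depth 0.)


Each step divides the size by 6 (rounding up); after k steps the size is ceil(n/6^k), which equals 1 exactly when 6^k >= n.
So the depth is the smallest k with 6^k >= 1787237, i.e. ceil(log_6(1787237)).
6^8 = 1679616 < 1787237 <= 10077696 = 6^9
Recursion depth = 9


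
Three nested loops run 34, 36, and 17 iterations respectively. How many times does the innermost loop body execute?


Loop 1 (outermost): 34 iterations
Loop 2 (middle): 36 iterations per outer
Loop 3 (innermost): 17 iterations per middle
Total = 34 * 36 * 17 = 20808


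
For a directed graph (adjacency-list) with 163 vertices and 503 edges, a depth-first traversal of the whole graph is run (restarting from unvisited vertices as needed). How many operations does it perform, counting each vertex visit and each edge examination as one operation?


A full DFS traversal visits each vertex once and examines each edge once.
V = 163
E = 503
Sum = 163 + 503 = 666


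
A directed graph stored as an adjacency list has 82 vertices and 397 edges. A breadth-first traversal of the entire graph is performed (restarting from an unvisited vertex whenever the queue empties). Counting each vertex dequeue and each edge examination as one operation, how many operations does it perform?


A full BFS traversal dequeues each vertex once and examines each edge once.
Vertex visits: 82
Edge visits: 397
V + E = 82 + 397 = 479


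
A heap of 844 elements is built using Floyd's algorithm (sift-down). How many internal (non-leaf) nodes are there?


Leaf nodes occupy roughly half the array.
Sift-down is called for each internal node, starting from the last one.
Internal nodes = floor(n/2) = floor(844/2) = 422


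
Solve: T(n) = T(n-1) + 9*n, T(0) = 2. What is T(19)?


Expanding the recurrence:
T(19) = T(18) + 9*19
       = T(17) + 9*18 + 9*19
       ...
       = T(0) + 9*(1 + 2 + ... + 19)
       = 2 + 9 * 19*20/2
       = 2 + 9 * 190
       = 2 + 1710 = 1712


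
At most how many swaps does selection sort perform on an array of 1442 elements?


Each of the 1441 passes places one element in its final position.
Pass 1: swap minimum into position 0
Pass 2: swap minimum of remaining into position 1
...
Pass 1441: last two elements, one swap
Maximum swaps = 1442 - 1 = 1441


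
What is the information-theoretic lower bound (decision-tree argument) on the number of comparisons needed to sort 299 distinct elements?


A binary decision tree of height h has at most 2^h leaves and needs at least n! of them, so h >= ceil(log2(n!)).
299! is far too large to multiply out, so use Stirling's series:
  ln(n!) ~ n ln n - n + (1/2) ln(2 pi n) + 1/(12n)  (error below 1/(360 n^3), negligible here)
  ln(299) = 5.7004436
  n ln n = 299 * 5.7004436 = 1704.4326
  (1/2) ln(2 pi * 299) = (1/2) ln(1878.6724) = 3.7692
  1/(12*299) = 0.0003
  ln(299!) ~ 1704.4326 - 299 + 3.7692 + 0.0003 = 1409.2021
Convert to base 2: log2(299!) = 1409.2021 / ln 2 = 1409.2021 / 0.69314718 = 2033.0489
ceil(2033.0489) = 2034


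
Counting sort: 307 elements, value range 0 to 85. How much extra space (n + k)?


n = 307 (output array)
k = 86 (count array for 86 distinct values)
Extra space = 307 + 86 = 393


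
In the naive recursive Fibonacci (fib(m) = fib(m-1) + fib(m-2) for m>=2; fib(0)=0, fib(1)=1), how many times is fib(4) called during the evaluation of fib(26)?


Let N(m) = number of times fib(m) is called while evaluating fib(26).
N(26) = 1 (the initial call).
N(25) = 1 (only fib(26) calls it).
For 1 <= m <= 24: fib(m) is called by fib(m+1) and fib(m+2), so
  N(m) = N(m+1) + N(m+2).
fib(0) is called only by fib(2), so N(0) = N(2).
Walk down from m=26:
  N(26)=1, N(25)=1, N(24)=2, N(23)=3, N(22)=5, N(21)=8, N(20)=13, N(19)=21, N(18)=34, N(17)=55, N(16)=89, N(15)=144, N(14)=233, N(13)=377, N(12)=610, N(11)=987, N(10)=1597, N(9)=2584, N(8)=4181, N(7)=6765, N(6)=10946, N(5)=17711, N(4)=28657
N(4) = 28657


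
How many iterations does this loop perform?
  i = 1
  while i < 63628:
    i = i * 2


The loop variable doubles each iteration:
i = 1 -> 2 -> 4 -> 8 -> 16 -> 32 -> 64 -> 128 -> 256 -> 512 -> 1024 -> 2048 -> 4096 -> 8192 -> 16384 -> 32768 -> 65536 (stop, 65536 >= 63628)
Number of doublings = ceil(log2(63628)) = 16


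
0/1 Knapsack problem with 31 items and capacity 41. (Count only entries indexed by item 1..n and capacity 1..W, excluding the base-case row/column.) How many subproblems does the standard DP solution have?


The DP table is indexed by (item, capacity).
Rows: 31 items
Columns: 41 capacity values (1 to W)
Total subproblems = 31 * 41 = 1271


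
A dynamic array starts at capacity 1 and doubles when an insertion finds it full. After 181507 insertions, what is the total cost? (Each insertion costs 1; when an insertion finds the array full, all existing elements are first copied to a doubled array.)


Insertion cost: 181507 (one per element)
Resizes occur just before inserting elements 2, 3, 5, 9, ...
Elements copied at each resize: 1 + 2 + 4 + 8 + 16 + 32 + 64 + 128 + 256 + 512 + 1024 + 2048 + 4096 + 8192 + 16384 + 32768 + 65536 + 131072
Sum of copies = 262143 (geometric series: 2^k - 1)
Total = 181507 + 262143 = 443650


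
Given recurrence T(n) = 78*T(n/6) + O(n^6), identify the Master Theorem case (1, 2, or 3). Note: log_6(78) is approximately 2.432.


Master Theorem parameters: a=78, b=6, c=6
log_b(a) = 2.432
Compare b^c with a: 6^6 = 46656 > 78, so c > log_b(a).
Comparing c=6 vs log_b(a)=2.432:
6 > 2.432 => Case 3
Result: T(n) = O(n^6)
Master Theorem case = 3


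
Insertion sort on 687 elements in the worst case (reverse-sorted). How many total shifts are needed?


In the worst case (reverse-sorted), each element shifts past all previous:
  Element 1: 1 shifts
  Element 2: 2 shifts
  Element 3: 3 shifts
  Element 4: 4 shifts
  Element 5: 5 shifts
  ...
  Element 686: 686 shifts
Total = 1 + 2 + ... + 686
= 687*(687-1)/2 = 235641


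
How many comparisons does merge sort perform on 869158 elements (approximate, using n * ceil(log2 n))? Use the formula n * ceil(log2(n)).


Recursion depth: ceil(log2(869158)) = 20
Each recursion level merges n = 869158 elements
Total = 869158 * 20 = 17383160


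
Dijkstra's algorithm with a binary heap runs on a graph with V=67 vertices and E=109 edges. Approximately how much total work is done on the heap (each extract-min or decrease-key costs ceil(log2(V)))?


Dijkstra with a binary heap: each vertex is extracted once, each edge may relax once.
Each heap operation costs O(log V).
V + E = 67 + 109 = 176
ceil(log2(67)) = 7 (since 2^6 = 64 < 67 <= 128 = 2^7)
Total heap work = (V+E) * ceil(log2(V)) = 176 * 7 = 1232


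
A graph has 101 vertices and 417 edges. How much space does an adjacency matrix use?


Adjacency matrix: V x V grid of entries
Space = V^2 = 101^2 = 101 * 101 = 10201


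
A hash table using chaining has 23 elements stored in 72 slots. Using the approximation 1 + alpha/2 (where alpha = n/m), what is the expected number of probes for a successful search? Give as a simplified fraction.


Load factor alpha = n/m = 23/72
Expected probes = 1 + alpha/2 = 1 + 23/(2*72)
= 1 + 23/144
= 144/144 + 23/144
= 167/144


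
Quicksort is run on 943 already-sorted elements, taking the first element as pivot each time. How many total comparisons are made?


Sum of comparisons per partition:
942 + 941 + ... + 1 + 0
= 943 * (943 - 1) / 2
= 943 * 942 / 2
= 444153


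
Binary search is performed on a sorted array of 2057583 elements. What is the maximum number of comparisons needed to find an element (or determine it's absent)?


Binary search halves the search space each comparison:
  Step 1: search space = 2057583 -> 1028791
  Step 2: search space = 1028791 -> 514395
  Step 3: search space = 514395 -> 257197
  Step 4: search space = 257197 -> 128598
  Step 5: search space = 128598 -> 64299
  Step 6: search space = 64299 -> 32149
  Step 7: search space = 32149 -> 16074
  Step 8: search space = 16074 -> 8037
  Step 9: search space = 8037 -> 4018
  Step 10: search space = 4018 -> 2009
  Step 11: search space = 2009 -> 1004
  Step 12: search space = 1004 -> 502
  Step 13: search space = 502 -> 251
  Step 14: search space = 251 -> 125
  Step 15: search space = 125 -> 62
  Step 16: search space = 62 -> 31
  Step 17: search space = 31 -> 15
  Step 18: search space = 15 -> 7
  Step 19: search space = 7 -> 3
  Step 20: search space = 3 -> 1
  Step 21: search space = 1 (final check)
Maximum comparisons = floor(log2(2057583)) + 1 = 20 + 1 = 21


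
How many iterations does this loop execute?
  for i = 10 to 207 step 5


The loop variable i takes values starting at 10 and increments by 5 each iteration.
Sequence: i = 10, 15, 20, 25, 30, 35, 40, 45, 50, ...
The upper bound 207 is inclusive, so the count is floor((last - first) / step) + 1:
floor((207 - 10) / 5) + 1 = floor(197/5) + 1 = 39 + 1 = 40


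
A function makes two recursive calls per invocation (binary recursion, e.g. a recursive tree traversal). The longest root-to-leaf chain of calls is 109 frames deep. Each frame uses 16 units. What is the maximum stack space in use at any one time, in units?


Binary recursion: the two calls run one after the other, so only one root-to-leaf chain of frames is on the stack at a time.
Maximum depth (longest chain) = 109 frames
Each frame = 16 units
Max stack space = 109 * 16 = 1744


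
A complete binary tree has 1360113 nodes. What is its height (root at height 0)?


In a complete binary tree, level k holds nodes 2^k .. 2^(k+1)-1 (1-indexed).
Height = floor(log2(n)) = floor(log2(1360113)) = 20
Check: 2^20 = 1048576 <= 1360113 < 2097152 = 2^21


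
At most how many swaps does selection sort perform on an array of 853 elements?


Each of the 852 passes places one element in its final position.
Pass 1: swap minimum into position 0
Pass 2: swap minimum of remaining into position 1
...
Pass 852: last two elements, one swap
Maximum swaps = 853 - 1 = 852


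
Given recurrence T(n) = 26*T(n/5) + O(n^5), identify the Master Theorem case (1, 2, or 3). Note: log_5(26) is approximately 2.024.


Master Theorem parameters: a=26, b=5, c=5
log_b(a) = 2.024
Compare b^c with a: 5^5 = 3125 > 26, so c > log_b(a).
Comparing c=5 vs log_b(a)=2.024:
5 > 2.024 => Case 3
Result: T(n) = O(n^5)
Master Theorem case = 3


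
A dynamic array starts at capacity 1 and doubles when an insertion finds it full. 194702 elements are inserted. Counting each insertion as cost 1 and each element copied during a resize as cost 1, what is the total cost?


n = 194702
Insertion costs: 194702
Resizes copy 1, 2, 4, ... up to the largest power of 2 that is <= n-1 = 194701, i.e. 131072.
Copy costs = 1 + 2 + 4 + 8 + 16 + 32 + 64 + 128 + 256 + 512 + 1024 + 2048 + 4096 + 8192 + 16384 + 32768 + 65536 + 131072 = 262143
Total = 194702 + 262143 = 456845


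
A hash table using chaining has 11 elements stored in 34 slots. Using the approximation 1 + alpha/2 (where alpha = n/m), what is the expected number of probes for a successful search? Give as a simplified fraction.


Load factor alpha = n/m = 11/34
Expected probes = 1 + alpha/2 = 1 + 11/(2*34)
= 1 + 11/68
= 68/68 + 11/68
= 79/68


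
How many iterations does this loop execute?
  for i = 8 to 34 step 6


The loop variable i takes values starting at 8 and increments by 6 each iteration.
Sequence: i = 8, 14, 20, 26, 32
The upper bound 34 is inclusive, so the count is floor((last - first) / step) + 1:
floor((34 - 8) / 6) + 1 = floor(26/6) + 1 = 4 + 1 = 5


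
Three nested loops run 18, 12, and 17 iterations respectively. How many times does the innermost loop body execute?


Loop 1 (outermost): 18 iterations
Loop 2 (middle): 12 iterations per outer
Loop 3 (innermost): 17 iterations per middle
Total = 18 * 12 * 17 = 3672


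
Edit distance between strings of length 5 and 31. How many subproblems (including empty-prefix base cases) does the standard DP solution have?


The table includes base cases (empty prefixes).
Rows: (m+1) = 6
Columns: (n+1) = 32
Total = 6 * 32 = 192


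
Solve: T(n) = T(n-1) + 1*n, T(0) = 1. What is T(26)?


Expanding the recurrence:
T(26) = T(25) + 1*26
       = T(24) + 1*25 + 1*26
       ...
       = T(0) + 1*(1 + 2 + ... + 26)
       = 1 + 1 * 26*27/2
       = 1 + 1 * 351
       = 1 + 351 = 352


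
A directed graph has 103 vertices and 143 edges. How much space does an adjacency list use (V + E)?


Adjacency list: one list head per vertex + one entry per edge
Vertex heads: 103
Edge entries: 143
Total = 103 + 143 = 246


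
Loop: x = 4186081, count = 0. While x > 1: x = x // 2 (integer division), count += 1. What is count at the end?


The variable x halves each step:
x = 4186081 -> 2093040 -> 1046520 -> 523260 -> 261630 -> 130815 -> 65407 -> 32703 -> 16351 -> 8175 -> 4087 -> 2043 -> 1021 -> 510 -> 255 -> 127 -> 63 -> 31 -> 15 -> 7 -> 3 -> 1
Number of halvings = floor(log2(4186081)) = 21


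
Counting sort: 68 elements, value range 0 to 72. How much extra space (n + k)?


n = 68 (output array)
k = 73 (count array for 73 distinct values)
Extra space = 68 + 73 = 141


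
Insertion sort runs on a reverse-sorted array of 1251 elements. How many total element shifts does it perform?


Sum of shifts = 1 + 2 + 3 + ... + 1250
= 1251 * 1250 / 2
= 1563750 / 2
= 781875


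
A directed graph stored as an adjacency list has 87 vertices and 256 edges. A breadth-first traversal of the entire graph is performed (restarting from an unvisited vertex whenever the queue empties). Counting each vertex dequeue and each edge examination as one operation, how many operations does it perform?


A full BFS traversal dequeues each vertex once and examines each edge once.
Vertex visits: 87
Edge visits: 256
V + E = 87 + 256 = 343


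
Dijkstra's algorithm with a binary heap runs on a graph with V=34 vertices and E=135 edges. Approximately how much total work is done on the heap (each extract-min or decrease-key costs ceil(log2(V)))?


Dijkstra with a binary heap: each vertex is extracted once, each edge may relax once.
Each heap operation costs O(log V).
V + E = 34 + 135 = 169
ceil(log2(34)) = 6 (since 2^5 = 32 < 34 <= 64 = 2^6)
Total heap work = (V+E) * ceil(log2(V)) = 169 * 6 = 1014


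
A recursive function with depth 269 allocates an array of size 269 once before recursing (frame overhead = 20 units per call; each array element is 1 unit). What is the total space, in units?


Array allocation: 269 units (allocated once)
Stack frames: 269 deep * 20 per frame = 5380 units
Total = 269 + 5380 = 5649


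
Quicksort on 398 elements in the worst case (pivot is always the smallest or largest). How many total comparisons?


In the worst case, each partition step picks the worst pivot:
  Partition 1: 397 comparisons (n-1 elements to compare)
  Partition 2: 396 comparisons
  Partition 3: 395 comparisons
  Partition 4: 394 comparisons
  Partition 5: 393 comparisons
  ...
  Last partition: 0 comparisons
Total = (n-1) + (n-2) + ... + 1 + 0 = n*(n-1)/2
= 398*397/2 = 79003


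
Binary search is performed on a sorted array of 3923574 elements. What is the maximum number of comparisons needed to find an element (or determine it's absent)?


Binary search halves the search space each comparison:
  Step 1: search space = 3923574 -> 1961787
  Step 2: search space = 1961787 -> 980893
  Step 3: search space = 980893 -> 490446
  Step 4: search space = 490446 -> 245223
  Step 5: search space = 245223 -> 122611
  Step 6: search space = 122611 -> 61305
  Step 7: search space = 61305 -> 30652
  Step 8: search space = 30652 -> 15326
  Step 9: search space = 15326 -> 7663
  Step 10: search space = 7663 -> 3831
  Step 11: search space = 3831 -> 1915
  Step 12: search space = 1915 -> 957
  Step 13: search space = 957 -> 478
  Step 14: search space = 478 -> 239
  Step 15: search space = 239 -> 119
  Step 16: search space = 119 -> 59
  Step 17: search space = 59 -> 29
  Step 18: search space = 29 -> 14
  Step 19: search space = 14 -> 7
  Step 20: search space = 7 -> 3
  Step 21: search space = 3 -> 1
  Step 22: search space = 1 (final check)
Maximum comparisons = floor(log2(3923574)) + 1 = 21 + 1 = 22


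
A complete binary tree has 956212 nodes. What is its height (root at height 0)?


In a complete binary tree, level k holds nodes 2^k .. 2^(k+1)-1 (1-indexed).
Height = floor(log2(n)) = floor(log2(956212)) = 19
Check: 2^19 = 524288 <= 956212 < 1048576 = 2^20


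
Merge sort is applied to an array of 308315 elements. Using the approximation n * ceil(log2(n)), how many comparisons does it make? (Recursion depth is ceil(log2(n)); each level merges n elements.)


Merge sort divides the array into halves recursively.
Number of levels = ceil(log2(308315)) = 19
At each level, approximately n = 308315 comparisons are needed for merging.
Total comparisons ~ n * ceil(log2(n)) = 308315 * 19 = 5857985


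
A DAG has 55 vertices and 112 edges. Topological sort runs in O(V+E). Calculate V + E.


V = 55 (vertex processing)
E = 112 (edge processing)
V + E = 55 + 112 = 167


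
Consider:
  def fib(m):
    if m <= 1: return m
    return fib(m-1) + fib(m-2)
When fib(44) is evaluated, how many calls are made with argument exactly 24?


Let N(m) = number of times fib(m) is called while evaluating fib(44).
N(44) = 1 (the initial call).
N(43) = 1 (only fib(44) calls it).
For 1 <= m <= 42: fib(m) is called by fib(m+1) and fib(m+2), so
  N(m) = N(m+1) + N(m+2).
fib(0) is called only by fib(2), so N(0) = N(2).
Walk down from m=44:
  N(44)=1, N(43)=1, N(42)=2, N(41)=3, N(40)=5, N(39)=8, N(38)=13, N(37)=21, N(36)=34, N(35)=55, N(34)=89, N(33)=144, N(32)=233, N(31)=377, N(30)=610, N(29)=987, N(28)=1597, N(27)=2584, N(26)=4181, N(25)=6765, N(24)=10946
N(24) = 10946


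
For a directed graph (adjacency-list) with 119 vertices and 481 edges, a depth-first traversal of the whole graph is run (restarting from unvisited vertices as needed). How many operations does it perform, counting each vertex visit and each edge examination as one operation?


A full DFS traversal visits each vertex once and examines each edge once.
V = 119
E = 481
Sum = 119 + 481 = 600


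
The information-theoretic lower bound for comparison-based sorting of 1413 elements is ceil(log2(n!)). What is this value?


A binary decision tree of height h has at most 2^h leaves and needs at least n! of them, so h >= ceil(log2(n!)).
1413! is far too large to multiply out, so use Stirling's series:
  ln(n!) ~ n ln n - n + (1/2) ln(2 pi n) + 1/(12n)  (error below 1/(360 n^3), negligible here)
  ln(1413) = 7.2534704
  n ln n = 1413 * 7.2534704 = 10249.1537
  (1/2) ln(2 pi * 1413) = (1/2) ln(8878.1408) = 4.5457
  1/(12*1413) = 0.0001
  ln(1413!) ~ 10249.1537 - 1413 + 4.5457 + 0.0001 = 8840.6995
Convert to base 2: log2(1413!) = 8840.6995 / ln 2 = 8840.6995 / 0.69314718 = 12754.4333
ceil(12754.4333) = 12755


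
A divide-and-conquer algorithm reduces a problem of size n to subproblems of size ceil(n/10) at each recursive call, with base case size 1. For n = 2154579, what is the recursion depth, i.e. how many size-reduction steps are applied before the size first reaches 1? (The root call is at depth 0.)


Each step divides the size by 10 (rounding up); after k steps the size is ceil(n/10^k), which equals 1 exactly when 10^k >= n.
So the depth is the smallest k with 10^k >= 2154579, i.e. ceil(log_10(2154579)).
10^6 = 1000000 < 2154579 <= 10000000 = 10^7
Recursion depth = 7


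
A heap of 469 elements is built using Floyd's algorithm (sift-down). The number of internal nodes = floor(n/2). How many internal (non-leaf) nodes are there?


Leaf nodes occupy roughly half the array.
Sift-down is called for each internal node, starting from the last one.
Internal nodes = floor(n/2) = floor(469/2) = 234


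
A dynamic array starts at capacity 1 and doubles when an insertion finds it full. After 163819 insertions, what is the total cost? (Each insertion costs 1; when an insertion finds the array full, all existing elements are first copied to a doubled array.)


Insertion cost: 163819 (one per element)
Resizes occur just before inserting elements 2, 3, 5, 9, ...
Elements copied at each resize: 1 + 2 + 4 + 8 + 16 + 32 + 64 + 128 + 256 + 512 + 1024 + 2048 + 4096 + 8192 + 16384 + 32768 + 65536 + 131072
Sum of copies = 262143 (geometric series: 2^k - 1)
Total = 163819 + 262143 = 425962


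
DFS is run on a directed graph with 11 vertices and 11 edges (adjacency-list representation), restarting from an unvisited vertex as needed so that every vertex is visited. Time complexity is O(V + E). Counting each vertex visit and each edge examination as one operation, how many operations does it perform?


A full DFS traversal processes each vertex exactly once (push/pop on stack).
Each directed edge is examined once.
V = 11, E = 11
V + E = 22


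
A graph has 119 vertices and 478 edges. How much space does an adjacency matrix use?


Adjacency matrix: V x V grid of entries
Space = V^2 = 119^2 = 119 * 119 = 14161


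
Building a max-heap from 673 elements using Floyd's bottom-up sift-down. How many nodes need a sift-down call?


In a heap of 673 elements (0-indexed array):
  Last element index: 672
  Parent of last element: floor((672 - 1) / 2) = 335
  Internal nodes: indices 0 to 335
  Count = floor(673/2) = 336


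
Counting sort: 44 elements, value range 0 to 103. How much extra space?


n = 44 (output array)
k = 104 (count array for 104 distinct values)
Extra space = 44 + 104 = 148


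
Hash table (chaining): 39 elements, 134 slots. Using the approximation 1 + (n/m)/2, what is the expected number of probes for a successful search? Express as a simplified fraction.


Computing expected probes:
alpha = 39/134
= 1 + alpha/2
= 1 + 39/(2*134)
= (2*134 + 39) / (2*134)
= 307/268


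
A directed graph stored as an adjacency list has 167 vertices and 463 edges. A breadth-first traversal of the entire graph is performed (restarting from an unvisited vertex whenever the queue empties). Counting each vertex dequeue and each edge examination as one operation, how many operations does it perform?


A full BFS traversal dequeues each vertex once and examines each edge once.
Vertex visits: 167
Edge visits: 463
V + E = 167 + 463 = 630


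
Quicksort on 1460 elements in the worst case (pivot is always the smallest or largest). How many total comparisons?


In the worst case, each partition step picks the worst pivot:
  Partition 1: 1459 comparisons (n-1 elements to compare)
  Partition 2: 1458 comparisons
  Partition 3: 1457 comparisons
  Partition 4: 1456 comparisons
  Partition 5: 1455 comparisons
  ...
  Last partition: 0 comparisons
Total = (n-1) + (n-2) + ... + 1 + 0 = n*(n-1)/2
= 1460*1459/2 = 1065070
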